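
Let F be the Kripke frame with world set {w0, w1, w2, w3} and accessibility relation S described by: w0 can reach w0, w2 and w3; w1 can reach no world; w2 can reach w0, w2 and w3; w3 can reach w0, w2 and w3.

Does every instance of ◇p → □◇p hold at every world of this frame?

Axiom 5 corresponds to the accessibility relation being Euclidean.
Euclidean: yes — any two successors of a common world are S-related.

Yes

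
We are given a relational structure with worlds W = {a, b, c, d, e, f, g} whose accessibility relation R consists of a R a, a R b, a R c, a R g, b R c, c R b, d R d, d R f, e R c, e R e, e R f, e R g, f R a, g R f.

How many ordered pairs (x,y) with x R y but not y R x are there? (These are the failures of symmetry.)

Enumerating: (a,b), (a,c), (a,g), (d,f), (e,c), (e,f), (e,g), (f,a), (g,f).

9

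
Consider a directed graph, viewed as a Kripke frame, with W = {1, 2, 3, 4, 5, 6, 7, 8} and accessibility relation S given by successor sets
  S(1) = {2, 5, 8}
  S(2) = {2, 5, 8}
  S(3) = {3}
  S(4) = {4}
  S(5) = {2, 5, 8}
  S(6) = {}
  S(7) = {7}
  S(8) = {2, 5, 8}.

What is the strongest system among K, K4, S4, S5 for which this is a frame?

Transitive (axiom 4): yes — every two-step S-path is closed by a direct edge.
Reflexive (axiom T): no — 1 is not related to itself.
Euclidean (axiom 5): yes — any two successors of a common world are S-related.
So F validates K, K4; S4 would additionally require S to be reflexive. The strongest is K4.

K4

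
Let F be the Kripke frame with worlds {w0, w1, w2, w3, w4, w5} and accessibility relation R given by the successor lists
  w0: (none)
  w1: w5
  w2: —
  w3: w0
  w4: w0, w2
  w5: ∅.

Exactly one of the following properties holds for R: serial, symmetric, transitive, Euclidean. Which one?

Serial: no — w0 has no R-successor.
Symmetric: no — w1 R w5 but not w5 R w1.
Transitive: yes — every two-step R-path is closed by a direct edge.
Euclidean: no — w4 R w0 and w4 R w2, but not w0 R w2.
Only transitive holds.

transitive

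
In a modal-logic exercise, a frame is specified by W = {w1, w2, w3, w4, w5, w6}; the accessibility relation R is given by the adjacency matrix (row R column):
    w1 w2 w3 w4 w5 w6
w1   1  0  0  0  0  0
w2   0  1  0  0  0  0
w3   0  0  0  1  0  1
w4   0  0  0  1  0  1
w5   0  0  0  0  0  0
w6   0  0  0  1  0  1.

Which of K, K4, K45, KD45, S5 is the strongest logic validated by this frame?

K45

Transitive (axiom 4): yes — every two-step R-path is closed by a direct edge.
Euclidean (axiom 5): yes — any two successors of a common world are R-related.
Serial (axiom D): no — w5 has no R-successor.
Reflexive (axiom T): no — w3 is not related to itself.
So F validates K, K4, K45; KD45 would additionally require R to be serial. The strongest is K45.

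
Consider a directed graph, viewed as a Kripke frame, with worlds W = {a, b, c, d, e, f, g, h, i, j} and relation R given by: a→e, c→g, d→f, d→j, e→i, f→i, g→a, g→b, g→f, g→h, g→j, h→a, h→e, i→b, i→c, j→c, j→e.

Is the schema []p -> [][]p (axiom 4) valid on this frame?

No

By correspondence theory, 4 is valid on a frame iff R is transitive.
Transitive: no — a R e and e R i, but not a R i.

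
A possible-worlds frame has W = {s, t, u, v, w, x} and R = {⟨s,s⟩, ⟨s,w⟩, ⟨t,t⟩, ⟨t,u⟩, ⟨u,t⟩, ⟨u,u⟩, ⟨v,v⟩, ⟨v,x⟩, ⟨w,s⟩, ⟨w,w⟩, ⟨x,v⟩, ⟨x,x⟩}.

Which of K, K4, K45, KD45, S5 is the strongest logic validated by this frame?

S5

Transitive (axiom 4): yes — every two-step R-path is closed by a direct edge.
Euclidean (axiom 5): yes — any two successors of a common world are R-related.
Serial (axiom D): yes — every world has a successor (e.g. s R s).
Reflexive (axiom T): yes — every world is R-related to itself.
So F validates K, K4, K45, KD45, S5. The strongest is S5.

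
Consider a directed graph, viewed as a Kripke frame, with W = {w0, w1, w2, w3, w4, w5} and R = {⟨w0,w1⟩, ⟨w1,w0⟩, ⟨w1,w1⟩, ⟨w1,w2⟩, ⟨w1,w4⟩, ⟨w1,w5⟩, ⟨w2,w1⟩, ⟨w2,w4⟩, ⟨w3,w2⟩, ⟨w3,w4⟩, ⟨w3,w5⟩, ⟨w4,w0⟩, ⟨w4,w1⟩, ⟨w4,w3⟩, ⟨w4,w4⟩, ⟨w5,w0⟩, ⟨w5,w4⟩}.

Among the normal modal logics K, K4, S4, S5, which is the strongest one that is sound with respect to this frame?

Transitive (axiom 4): no — w0 R w1 and w1 R w2, but not w0 R w2.
Reflexive (axiom T): no — w0 is not related to itself.
Euclidean (axiom 5): no — w1 R w0 and w1 R w2, but not w0 R w2.
So F validates K; K4 would additionally require R to be transitive. The strongest is K.

K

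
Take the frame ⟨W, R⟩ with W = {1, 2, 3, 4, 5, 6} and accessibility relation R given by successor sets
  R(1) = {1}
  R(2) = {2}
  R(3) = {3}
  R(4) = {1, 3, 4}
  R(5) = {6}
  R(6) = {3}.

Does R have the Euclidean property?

No

Euclidean: no — 4 R 1 and 4 R 3, but not 1 R 3.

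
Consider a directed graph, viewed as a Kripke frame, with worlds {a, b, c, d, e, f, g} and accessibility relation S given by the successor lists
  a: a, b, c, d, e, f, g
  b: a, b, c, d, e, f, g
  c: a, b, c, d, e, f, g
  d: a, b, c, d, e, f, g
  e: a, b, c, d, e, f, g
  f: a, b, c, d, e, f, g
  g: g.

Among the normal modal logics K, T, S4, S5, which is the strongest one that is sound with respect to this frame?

S4

Reflexive (axiom T): yes — every world is S-related to itself.
Transitive (axiom 4): yes — every two-step S-path is closed by a direct edge.
Euclidean (axiom 5): no — a S g and a S b, but not g S b.
So F validates K, T, S4; S5 would additionally require S to be Euclidean. The strongest is S4.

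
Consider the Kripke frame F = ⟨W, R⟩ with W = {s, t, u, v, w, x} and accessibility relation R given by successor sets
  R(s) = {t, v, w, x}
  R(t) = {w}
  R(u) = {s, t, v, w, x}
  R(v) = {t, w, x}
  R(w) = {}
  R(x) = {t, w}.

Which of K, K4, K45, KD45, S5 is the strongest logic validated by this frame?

K4

Transitive (axiom 4): yes — every two-step R-path is closed by a direct edge.
Euclidean (axiom 5): no — s R t and s R v, but not t R v.
Serial (axiom D): no — w has no R-successor.
Reflexive (axiom T): no — s is not related to itself.
So F validates K, K4; K45 would additionally require R to be Euclidean. The strongest is K4.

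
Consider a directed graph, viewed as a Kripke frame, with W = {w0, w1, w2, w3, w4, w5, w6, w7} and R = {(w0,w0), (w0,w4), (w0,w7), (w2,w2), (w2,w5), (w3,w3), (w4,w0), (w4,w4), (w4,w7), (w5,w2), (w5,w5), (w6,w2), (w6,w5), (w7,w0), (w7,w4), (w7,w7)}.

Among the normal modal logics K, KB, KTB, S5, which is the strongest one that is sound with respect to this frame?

Symmetric (axiom B): no — w6 R w2 but not w2 R w6.
Reflexive (axiom T): no — w1 is not related to itself.
Euclidean (axiom 5): yes — any two successors of a common world are R-related.
So F validates K; KB would additionally require R to be symmetric. The strongest is K.

K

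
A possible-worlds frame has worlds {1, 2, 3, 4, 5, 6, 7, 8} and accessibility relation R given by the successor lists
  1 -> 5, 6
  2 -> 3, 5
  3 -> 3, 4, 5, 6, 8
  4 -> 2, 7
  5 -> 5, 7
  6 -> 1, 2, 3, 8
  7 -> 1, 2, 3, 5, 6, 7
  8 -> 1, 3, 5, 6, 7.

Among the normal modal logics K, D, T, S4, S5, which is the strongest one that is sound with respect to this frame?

D

Serial (axiom D): yes — every world has a successor (e.g. 1 R 5).
Reflexive (axiom T): no — 1 is not related to itself.
Transitive (axiom 4): no — 1 R 5 and 5 R 7, but not 1 R 7.
Euclidean (axiom 5): no — 1 R 5 and 1 R 6, but not 5 R 6.
So F validates K, D; T would additionally require R to be reflexive. The strongest is D.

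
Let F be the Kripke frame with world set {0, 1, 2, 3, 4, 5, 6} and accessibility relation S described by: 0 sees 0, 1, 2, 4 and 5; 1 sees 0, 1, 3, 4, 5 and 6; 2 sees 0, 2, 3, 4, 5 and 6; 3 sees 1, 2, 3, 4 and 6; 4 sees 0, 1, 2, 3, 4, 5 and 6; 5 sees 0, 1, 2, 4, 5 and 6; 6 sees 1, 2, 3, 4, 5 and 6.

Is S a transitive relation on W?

No

Transitive: no — 0 S 1 and 1 S 3, but not 0 S 3.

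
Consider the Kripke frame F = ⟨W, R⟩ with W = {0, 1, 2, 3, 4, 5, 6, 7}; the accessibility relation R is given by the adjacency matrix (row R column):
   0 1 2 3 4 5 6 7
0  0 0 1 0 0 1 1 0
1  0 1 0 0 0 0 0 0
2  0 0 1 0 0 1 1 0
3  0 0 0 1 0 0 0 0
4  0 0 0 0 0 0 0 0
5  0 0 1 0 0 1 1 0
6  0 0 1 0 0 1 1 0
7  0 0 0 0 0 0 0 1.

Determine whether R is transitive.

Transitive: yes — every two-step R-path is closed by a direct edge.

Yes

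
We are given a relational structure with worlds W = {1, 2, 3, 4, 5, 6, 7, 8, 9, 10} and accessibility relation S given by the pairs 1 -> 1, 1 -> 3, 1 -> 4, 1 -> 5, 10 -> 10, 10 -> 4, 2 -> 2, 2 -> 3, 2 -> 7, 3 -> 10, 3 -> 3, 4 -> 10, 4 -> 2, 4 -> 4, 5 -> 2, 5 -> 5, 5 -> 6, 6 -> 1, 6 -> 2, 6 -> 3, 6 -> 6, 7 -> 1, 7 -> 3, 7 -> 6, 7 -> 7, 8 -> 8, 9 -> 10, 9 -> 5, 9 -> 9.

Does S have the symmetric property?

Symmetric: no — 1 S 3 but not 3 S 1.

No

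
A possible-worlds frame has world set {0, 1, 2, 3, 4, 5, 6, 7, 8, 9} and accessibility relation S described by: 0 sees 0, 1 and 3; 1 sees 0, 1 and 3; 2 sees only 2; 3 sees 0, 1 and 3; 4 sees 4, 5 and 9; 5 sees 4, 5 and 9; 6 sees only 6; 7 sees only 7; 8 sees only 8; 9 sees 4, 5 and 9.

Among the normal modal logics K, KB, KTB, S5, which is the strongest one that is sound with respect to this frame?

S5

Symmetric (axiom B): yes — every pair in S has its reverse in S.
Reflexive (axiom T): yes — every world is S-related to itself.
Euclidean (axiom 5): yes — any two successors of a common world are S-related.
So F validates K, KB, KTB, S5. The strongest is S5.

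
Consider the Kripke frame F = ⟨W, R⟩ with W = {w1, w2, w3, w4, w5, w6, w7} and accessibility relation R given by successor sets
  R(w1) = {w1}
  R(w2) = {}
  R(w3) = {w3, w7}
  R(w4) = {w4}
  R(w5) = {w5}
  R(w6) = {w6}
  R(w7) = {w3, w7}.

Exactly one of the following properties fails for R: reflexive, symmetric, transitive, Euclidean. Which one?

reflexive

Reflexive: no — w2 is not related to itself.
Symmetric: yes — every pair in R has its reverse in R.
Transitive: yes — every two-step R-path is closed by a direct edge.
Euclidean: yes — any two successors of a common world are R-related.
Only reflexive fails.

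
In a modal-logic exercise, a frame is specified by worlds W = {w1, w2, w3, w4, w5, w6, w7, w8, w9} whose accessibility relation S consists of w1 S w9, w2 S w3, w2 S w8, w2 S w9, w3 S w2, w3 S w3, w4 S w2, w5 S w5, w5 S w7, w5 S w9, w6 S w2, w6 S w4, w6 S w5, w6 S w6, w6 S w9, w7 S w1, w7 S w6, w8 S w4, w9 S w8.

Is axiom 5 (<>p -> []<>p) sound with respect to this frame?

Axiom 5 corresponds to the accessibility relation being Euclidean.
Euclidean: no — w2 S w3 and w2 S w8, but not w3 S w8.

No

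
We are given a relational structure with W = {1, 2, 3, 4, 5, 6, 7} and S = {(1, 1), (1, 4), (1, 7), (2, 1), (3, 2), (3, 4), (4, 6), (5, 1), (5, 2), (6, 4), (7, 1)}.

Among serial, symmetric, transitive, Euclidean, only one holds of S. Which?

serial

Serial: yes — every world has a successor (e.g. 1 S 1).
Symmetric: no — 1 S 4 but not 4 S 1.
Transitive: no — 1 S 4 and 4 S 6, but not 1 S 6.
Euclidean: no — 1 S 4 and 1 S 7, but not 4 S 7.
Only serial holds.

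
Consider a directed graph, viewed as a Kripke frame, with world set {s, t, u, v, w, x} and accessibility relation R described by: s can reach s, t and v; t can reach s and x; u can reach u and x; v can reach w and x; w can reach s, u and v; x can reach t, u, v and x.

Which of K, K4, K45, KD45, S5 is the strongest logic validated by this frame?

K

Transitive (axiom 4): no — s R t and t R x, but not s R x.
Euclidean (axiom 5): no — s R t and s R v, but not t R v.
Serial (axiom D): yes — every world has a successor (e.g. s R s).
Reflexive (axiom T): no — t is not related to itself.
So F validates K; K4 would additionally require R to be transitive. The strongest is K.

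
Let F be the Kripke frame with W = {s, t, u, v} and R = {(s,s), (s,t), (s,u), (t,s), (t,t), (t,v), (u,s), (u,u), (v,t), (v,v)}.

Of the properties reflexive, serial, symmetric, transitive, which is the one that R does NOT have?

Reflexive: yes — every world is R-related to itself.
Serial: yes — every world has a successor (e.g. s R s).
Symmetric: yes — every pair in R has its reverse in R.
Transitive: no — s R t and t R v, but not s R v.
Only transitive fails.

transitive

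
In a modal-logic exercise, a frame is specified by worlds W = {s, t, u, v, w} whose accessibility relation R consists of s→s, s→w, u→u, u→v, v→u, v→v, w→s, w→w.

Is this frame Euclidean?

Euclidean: yes — any two successors of a common world are R-related.

Yes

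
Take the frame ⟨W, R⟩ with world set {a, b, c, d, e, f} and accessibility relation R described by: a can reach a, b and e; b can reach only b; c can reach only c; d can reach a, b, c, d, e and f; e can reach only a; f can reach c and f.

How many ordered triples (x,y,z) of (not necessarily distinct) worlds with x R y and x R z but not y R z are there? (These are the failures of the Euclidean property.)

Enumerating: (a,b,a), (a,b,e), (a,e,b), (a,e,e), (d,a,c), (d,a,d), (d,a,f), (d,b,a), (d,b,c), (d,b,d), (d,b,e), (d,b,f), … and 15 more.
Total: 27.

27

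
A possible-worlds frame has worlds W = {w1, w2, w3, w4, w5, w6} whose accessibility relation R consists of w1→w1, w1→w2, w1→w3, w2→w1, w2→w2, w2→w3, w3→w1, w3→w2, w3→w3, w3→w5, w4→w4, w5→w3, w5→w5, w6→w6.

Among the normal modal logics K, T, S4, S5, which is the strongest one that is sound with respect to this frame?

Reflexive (axiom T): yes — every world is R-related to itself.
Transitive (axiom 4): no — w1 R w3 and w3 R w5, but not w1 R w5.
Euclidean (axiom 5): no — w3 R w1 and w3 R w5, but not w1 R w5.
So F validates K, T; S4 would additionally require R to be transitive. The strongest is T.

T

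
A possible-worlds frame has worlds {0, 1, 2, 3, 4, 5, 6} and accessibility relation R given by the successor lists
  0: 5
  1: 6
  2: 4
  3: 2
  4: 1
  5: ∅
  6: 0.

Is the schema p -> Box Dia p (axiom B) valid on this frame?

Axiom B corresponds to the accessibility relation being symmetric.
Symmetric: no — 0 R 5 but not 5 R 0.

No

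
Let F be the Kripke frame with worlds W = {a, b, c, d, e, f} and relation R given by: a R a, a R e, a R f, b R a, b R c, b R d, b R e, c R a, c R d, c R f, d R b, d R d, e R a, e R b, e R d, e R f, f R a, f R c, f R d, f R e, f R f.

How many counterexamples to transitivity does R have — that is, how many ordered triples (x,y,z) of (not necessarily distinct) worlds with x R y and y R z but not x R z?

23

Enumerating: (a,e,b), (a,e,d), (a,f,c), (a,f,d), (b,a,f), (b,c,f), (b,d,b), (b,e,b), (b,e,f), (c,a,e), (c,d,b), (c,f,c), … and 11 more.
Total: 23.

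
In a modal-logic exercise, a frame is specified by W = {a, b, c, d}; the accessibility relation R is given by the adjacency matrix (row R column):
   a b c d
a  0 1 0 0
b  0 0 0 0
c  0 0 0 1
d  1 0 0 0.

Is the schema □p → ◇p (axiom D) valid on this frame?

Axiom D corresponds to the accessibility relation being serial.
Serial: no — b has no R-successor.

No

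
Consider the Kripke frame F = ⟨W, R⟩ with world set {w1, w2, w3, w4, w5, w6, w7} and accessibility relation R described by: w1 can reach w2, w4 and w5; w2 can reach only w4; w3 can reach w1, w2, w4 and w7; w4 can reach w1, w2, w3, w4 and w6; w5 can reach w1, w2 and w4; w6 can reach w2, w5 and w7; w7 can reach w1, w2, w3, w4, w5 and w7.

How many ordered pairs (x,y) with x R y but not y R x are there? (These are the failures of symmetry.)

13

Enumerating: (w1,w2), (w3,w1), (w3,w2), (w4,w6), (w5,w2), (w5,w4), (w6,w2), (w6,w5), (w6,w7), (w7,w1), (w7,w2), (w7,w4), (w7,w5).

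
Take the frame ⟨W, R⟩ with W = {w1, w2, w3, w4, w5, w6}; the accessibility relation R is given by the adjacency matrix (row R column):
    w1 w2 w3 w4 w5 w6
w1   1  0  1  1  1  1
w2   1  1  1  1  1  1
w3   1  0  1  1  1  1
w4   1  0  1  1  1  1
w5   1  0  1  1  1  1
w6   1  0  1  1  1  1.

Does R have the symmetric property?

Symmetric: no — w2 R w1 but not w1 R w2.

No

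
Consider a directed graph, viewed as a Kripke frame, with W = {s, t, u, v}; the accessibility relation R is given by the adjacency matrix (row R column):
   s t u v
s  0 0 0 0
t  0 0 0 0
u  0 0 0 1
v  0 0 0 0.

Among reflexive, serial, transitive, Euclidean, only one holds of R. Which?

Reflexive: no — s is not related to itself.
Serial: no — s has no R-successor.
Transitive: yes — every two-step R-path is closed by a direct edge.
Euclidean: no — u R v and u R v, but not v R v.
Only transitive holds.

transitive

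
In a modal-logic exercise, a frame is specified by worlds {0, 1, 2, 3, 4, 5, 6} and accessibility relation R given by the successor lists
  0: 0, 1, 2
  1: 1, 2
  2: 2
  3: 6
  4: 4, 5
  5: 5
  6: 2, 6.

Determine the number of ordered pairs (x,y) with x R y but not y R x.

Enumerating: (0,1), (0,2), (1,2), (3,6), (4,5), (6,2).

6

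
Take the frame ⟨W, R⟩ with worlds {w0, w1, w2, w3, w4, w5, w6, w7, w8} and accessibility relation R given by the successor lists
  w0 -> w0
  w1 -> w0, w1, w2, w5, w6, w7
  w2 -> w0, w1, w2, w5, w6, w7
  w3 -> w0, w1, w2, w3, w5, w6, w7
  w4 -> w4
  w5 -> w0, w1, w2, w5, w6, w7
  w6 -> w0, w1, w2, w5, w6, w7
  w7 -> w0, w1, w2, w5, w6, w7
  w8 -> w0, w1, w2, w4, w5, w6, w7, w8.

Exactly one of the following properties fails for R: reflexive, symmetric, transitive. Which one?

Reflexive: yes — every world is R-related to itself.
Symmetric: no — w1 R w0 but not w0 R w1.
Transitive: yes — every two-step R-path is closed by a direct edge.
Only symmetric fails.

symmetric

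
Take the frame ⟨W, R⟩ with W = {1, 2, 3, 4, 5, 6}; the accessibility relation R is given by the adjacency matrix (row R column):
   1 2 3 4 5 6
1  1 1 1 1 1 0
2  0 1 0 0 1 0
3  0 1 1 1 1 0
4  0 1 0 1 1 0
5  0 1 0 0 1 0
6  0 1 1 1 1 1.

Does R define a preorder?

Reflexive: yes — every world is R-related to itself.
Transitive: yes — every two-step R-path is closed by a direct edge.
So R is a preorder.

Yes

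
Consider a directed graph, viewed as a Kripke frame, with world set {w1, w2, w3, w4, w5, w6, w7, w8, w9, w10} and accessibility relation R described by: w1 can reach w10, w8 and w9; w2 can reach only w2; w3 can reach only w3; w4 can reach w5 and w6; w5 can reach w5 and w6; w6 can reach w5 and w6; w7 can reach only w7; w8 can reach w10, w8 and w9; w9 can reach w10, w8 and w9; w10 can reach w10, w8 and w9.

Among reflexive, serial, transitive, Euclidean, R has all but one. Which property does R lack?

Reflexive: no — w1 is not related to itself.
Serial: yes — every world has a successor (e.g. w1 R w10).
Transitive: yes — every two-step R-path is closed by a direct edge.
Euclidean: yes — any two successors of a common world are R-related.
Only reflexive fails.

reflexive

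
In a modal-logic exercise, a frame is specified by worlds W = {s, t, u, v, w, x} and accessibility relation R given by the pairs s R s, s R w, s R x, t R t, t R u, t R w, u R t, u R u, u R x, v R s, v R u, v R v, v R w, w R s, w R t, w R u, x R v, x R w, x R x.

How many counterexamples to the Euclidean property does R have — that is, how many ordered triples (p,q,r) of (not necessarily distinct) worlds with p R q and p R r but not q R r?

Enumerating: (s,w,w), (s,w,x), (s,x,s), (t,u,w), (t,w,w), (u,t,x), (u,x,t), (u,x,u), (v,s,u), (v,s,v), (v,u,s), (v,u,v), … and 11 more.
Total: 23.

23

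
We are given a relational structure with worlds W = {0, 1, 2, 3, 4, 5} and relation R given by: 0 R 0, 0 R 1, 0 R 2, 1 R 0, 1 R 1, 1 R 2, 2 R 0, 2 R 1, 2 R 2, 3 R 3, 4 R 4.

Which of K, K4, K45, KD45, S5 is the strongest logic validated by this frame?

Transitive (axiom 4): yes — every two-step R-path is closed by a direct edge.
Euclidean (axiom 5): yes — any two successors of a common world are R-related.
Serial (axiom D): no — 5 has no R-successor.
Reflexive (axiom T): no — 5 is not related to itself.
So F validates K, K4, K45; KD45 would additionally require R to be serial. The strongest is K45.

K45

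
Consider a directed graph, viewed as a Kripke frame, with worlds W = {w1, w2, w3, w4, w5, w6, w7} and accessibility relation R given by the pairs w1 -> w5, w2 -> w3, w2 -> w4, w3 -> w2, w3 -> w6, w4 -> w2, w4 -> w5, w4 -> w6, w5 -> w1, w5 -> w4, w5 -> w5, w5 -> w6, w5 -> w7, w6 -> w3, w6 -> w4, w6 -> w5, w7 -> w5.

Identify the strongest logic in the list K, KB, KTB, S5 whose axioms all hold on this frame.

Symmetric (axiom B): yes — every pair in R has its reverse in R.
Reflexive (axiom T): no — w1 is not related to itself.
Euclidean (axiom 5): no — w2 R w3 and w2 R w4, but not w3 R w4.
So F validates K, KB; KTB would additionally require R to be reflexive. The strongest is KB.

KB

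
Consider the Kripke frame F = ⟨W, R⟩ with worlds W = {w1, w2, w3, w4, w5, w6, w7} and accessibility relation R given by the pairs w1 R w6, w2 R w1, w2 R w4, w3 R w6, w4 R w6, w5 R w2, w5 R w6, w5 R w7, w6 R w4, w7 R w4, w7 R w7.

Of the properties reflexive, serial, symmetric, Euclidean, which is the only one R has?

serial

Reflexive: no — w1 is not related to itself.
Serial: yes — every world has a successor (e.g. w1 R w6).
Symmetric: no — w1 R w6 but not w6 R w1.
Euclidean: no — w2 R w1 and w2 R w4, but not w1 R w4.
Only serial holds.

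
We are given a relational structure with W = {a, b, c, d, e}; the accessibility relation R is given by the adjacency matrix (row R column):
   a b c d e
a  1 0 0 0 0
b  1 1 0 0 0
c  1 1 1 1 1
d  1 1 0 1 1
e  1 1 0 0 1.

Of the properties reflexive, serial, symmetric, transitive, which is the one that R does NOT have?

symmetric

Reflexive: yes — every world is R-related to itself.
Serial: yes — every world has a successor (e.g. a R a).
Symmetric: no — b R a but not a R b.
Transitive: yes — every two-step R-path is closed by a direct edge.
Only symmetric fails.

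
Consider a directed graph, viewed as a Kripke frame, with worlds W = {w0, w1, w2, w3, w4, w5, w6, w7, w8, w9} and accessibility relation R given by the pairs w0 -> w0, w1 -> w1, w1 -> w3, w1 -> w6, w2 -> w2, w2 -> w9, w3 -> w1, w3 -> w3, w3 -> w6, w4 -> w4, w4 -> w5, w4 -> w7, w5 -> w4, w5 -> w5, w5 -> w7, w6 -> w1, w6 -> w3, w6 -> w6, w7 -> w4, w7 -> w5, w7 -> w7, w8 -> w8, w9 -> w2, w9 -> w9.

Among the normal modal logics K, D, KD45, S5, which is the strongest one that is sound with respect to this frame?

Serial (axiom D): yes — every world has a successor (e.g. w0 R w0).
Euclidean (axiom 5): yes — any two successors of a common world are R-related.
Transitive (axiom 4): yes — every two-step R-path is closed by a direct edge.
Reflexive (axiom T): yes — every world is R-related to itself.
So F validates K, D, KD45, S5. The strongest is S5.

S5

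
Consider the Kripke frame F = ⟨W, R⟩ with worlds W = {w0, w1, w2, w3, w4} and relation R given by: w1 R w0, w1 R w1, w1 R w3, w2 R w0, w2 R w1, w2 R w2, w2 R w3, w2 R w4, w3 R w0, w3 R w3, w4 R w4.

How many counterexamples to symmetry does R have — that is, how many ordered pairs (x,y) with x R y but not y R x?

Enumerating: (w1,w0), (w1,w3), (w2,w0), (w2,w1), (w2,w3), (w2,w4), (w3,w0).

7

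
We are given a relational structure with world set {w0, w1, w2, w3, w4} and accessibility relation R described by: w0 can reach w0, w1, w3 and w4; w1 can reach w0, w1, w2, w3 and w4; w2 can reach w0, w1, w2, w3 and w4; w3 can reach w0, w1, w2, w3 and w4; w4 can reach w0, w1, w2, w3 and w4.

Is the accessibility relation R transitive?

No

Transitive: no — w0 R w1 and w1 R w2, but not w0 R w2.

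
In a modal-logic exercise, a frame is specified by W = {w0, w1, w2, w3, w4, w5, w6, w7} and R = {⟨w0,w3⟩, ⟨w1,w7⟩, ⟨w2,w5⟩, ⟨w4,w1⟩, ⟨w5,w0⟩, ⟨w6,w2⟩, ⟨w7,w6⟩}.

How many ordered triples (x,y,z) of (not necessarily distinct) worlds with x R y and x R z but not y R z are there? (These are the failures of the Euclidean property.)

7

Enumerating: (w0,w3,w3), (w1,w7,w7), (w2,w5,w5), (w4,w1,w1), (w5,w0,w0), (w6,w2,w2), (w7,w6,w6).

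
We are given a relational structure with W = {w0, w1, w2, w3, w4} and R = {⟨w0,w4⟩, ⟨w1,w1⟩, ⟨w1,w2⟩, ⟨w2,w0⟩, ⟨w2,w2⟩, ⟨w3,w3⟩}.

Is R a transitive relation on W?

No

Transitive: no — w1 R w2 and w2 R w0, but not w1 R w0.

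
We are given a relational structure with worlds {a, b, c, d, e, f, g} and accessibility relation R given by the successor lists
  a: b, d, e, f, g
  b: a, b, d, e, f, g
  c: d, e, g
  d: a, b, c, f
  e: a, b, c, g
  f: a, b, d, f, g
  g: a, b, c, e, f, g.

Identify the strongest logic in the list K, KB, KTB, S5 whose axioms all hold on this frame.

KB

Symmetric (axiom B): yes — every pair in R has its reverse in R.
Reflexive (axiom T): no — a is not related to itself.
Euclidean (axiom 5): no — a R d and a R e, but not d R e.
So F validates K, KB; KTB would additionally require R to be reflexive. The strongest is KB.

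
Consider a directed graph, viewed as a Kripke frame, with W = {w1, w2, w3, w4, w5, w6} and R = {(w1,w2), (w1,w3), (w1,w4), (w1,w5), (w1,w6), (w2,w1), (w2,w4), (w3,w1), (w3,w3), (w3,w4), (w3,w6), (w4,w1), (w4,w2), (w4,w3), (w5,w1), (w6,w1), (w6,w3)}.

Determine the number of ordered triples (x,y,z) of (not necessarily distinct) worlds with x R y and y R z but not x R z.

31

Enumerating: (w1,w2,w1), (w1,w3,w1), (w1,w4,w1), (w1,w5,w1), (w1,w6,w1), (w2,w1,w2), (w2,w1,w3), (w2,w1,w5), (w2,w1,w6), (w2,w4,w2), (w2,w4,w3), (w3,w1,w2), … and 19 more.
Total: 31.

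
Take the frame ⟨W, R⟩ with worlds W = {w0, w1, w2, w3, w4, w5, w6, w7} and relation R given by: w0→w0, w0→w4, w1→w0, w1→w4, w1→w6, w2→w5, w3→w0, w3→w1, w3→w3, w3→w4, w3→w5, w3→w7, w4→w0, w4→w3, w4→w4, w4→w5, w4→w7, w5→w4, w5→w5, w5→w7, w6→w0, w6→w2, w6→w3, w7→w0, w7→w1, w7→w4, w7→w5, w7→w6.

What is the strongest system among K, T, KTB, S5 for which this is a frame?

K

Reflexive (axiom T): no — w1 is not related to itself.
Symmetric (axiom B): no — w1 R w0 but not w0 R w1.
Euclidean (axiom 5): no — w1 R w0 and w1 R w6, but not w0 R w6.
So F validates K; T would additionally require R to be reflexive. The strongest is K.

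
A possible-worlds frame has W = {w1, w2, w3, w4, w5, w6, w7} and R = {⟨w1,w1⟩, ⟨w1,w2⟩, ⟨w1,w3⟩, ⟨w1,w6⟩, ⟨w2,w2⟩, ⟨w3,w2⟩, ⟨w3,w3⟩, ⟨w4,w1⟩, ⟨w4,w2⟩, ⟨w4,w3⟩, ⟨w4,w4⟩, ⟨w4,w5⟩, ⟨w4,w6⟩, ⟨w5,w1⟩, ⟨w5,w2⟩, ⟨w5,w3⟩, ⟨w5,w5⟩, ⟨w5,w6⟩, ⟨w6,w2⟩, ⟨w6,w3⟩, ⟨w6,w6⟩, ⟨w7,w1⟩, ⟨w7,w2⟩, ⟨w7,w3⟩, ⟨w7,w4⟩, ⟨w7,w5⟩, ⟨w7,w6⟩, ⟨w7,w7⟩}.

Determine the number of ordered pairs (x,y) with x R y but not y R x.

Enumerating: (w1,w2), (w1,w3), (w1,w6), (w3,w2), (w4,w1), (w4,w2), (w4,w3), (w4,w5), (w4,w6), (w5,w1), (w5,w2), (w5,w3), … and 9 more.
Total: 21.

21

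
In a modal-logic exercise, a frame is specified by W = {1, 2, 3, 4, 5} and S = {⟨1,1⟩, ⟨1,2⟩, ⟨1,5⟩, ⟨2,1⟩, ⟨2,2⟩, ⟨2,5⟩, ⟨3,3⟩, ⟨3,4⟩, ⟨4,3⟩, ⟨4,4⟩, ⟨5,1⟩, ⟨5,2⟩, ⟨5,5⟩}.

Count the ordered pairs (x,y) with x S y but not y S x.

S is symmetric; there are no such tuples.

0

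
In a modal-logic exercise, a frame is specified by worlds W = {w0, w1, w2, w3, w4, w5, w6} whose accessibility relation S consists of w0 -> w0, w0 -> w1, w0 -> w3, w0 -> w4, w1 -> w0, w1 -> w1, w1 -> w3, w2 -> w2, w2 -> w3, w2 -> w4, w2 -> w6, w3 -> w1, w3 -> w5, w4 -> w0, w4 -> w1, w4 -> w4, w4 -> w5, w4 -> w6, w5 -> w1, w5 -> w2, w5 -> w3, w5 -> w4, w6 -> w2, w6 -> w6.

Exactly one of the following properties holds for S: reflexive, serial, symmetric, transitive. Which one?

Reflexive: no — w3 is not related to itself.
Serial: yes — every world has a successor (e.g. w0 S w0).
Symmetric: no — w0 S w3 but not w3 S w0.
Transitive: no — w0 S w3 and w3 S w5, but not w0 S w5.
Only serial holds.

serial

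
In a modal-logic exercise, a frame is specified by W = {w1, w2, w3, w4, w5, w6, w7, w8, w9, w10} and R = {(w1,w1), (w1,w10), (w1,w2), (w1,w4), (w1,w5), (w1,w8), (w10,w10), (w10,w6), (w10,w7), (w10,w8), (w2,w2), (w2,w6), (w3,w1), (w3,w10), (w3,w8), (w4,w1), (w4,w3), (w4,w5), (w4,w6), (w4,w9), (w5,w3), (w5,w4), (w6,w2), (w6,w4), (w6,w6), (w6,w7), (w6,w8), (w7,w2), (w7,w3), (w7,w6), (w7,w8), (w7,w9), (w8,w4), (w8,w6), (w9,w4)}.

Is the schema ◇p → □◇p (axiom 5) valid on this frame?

The schema 5 characterises exactly the Euclidean frames.
Euclidean: no — w1 R w10 and w1 R w2, but not w10 R w2.

No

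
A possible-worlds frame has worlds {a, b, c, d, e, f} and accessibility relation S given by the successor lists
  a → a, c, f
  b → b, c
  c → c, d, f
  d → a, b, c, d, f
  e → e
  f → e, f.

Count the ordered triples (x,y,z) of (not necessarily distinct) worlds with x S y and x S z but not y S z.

Enumerating: (a,c,a), (a,f,a), (a,f,c), (b,c,b), (c,f,c), (c,f,d), (d,a,b), (d,a,d), (d,b,a), (d,b,d), (d,b,f), (d,c,a), (d,c,b), (d,f,a), (d,f,b), (d,f,c), (d,f,d), (f,e,f).

18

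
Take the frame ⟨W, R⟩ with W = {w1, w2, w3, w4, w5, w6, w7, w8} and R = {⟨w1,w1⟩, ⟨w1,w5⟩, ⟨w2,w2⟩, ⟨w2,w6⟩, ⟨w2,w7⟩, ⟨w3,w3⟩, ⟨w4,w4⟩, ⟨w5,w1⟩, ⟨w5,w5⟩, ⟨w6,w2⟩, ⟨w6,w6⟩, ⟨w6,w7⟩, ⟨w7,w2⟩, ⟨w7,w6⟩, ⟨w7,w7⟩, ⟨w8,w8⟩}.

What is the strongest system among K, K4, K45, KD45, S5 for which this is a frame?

Transitive (axiom 4): yes — every two-step R-path is closed by a direct edge.
Euclidean (axiom 5): yes — any two successors of a common world are R-related.
Serial (axiom D): yes — every world has a successor (e.g. w1 R w1).
Reflexive (axiom T): yes — every world is R-related to itself.
So F validates K, K4, K45, KD45, S5. The strongest is S5.

S5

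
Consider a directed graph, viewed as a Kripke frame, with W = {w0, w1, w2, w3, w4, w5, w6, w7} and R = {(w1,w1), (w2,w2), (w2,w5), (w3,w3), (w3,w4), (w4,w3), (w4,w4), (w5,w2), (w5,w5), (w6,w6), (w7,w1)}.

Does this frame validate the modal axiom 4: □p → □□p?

Axiom 4 corresponds to the accessibility relation being transitive.
Transitive: yes — every two-step R-path is closed by a direct edge.

Yes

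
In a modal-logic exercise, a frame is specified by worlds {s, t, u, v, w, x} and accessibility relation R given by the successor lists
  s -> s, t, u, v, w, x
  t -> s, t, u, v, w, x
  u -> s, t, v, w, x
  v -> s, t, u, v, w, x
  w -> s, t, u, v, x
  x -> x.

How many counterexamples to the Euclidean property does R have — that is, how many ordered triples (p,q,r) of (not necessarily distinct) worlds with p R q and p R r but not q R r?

31

Enumerating: (s,u,u), (s,w,w), (s,x,s), (s,x,t), (s,x,u), (s,x,v), (s,x,w), (t,u,u), (t,w,w), (t,x,s), (t,x,t), (t,x,u), … and 19 more.
Total: 31.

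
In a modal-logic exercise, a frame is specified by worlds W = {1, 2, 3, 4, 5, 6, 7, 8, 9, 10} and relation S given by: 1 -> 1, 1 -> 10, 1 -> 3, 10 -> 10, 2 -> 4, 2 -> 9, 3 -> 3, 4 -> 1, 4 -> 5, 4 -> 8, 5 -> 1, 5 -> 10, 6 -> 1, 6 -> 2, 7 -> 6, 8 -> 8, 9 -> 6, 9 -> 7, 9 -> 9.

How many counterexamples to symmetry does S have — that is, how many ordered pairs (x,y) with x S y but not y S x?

14

Enumerating: (1,10), (1,3), (2,4), (2,9), (4,1), (4,5), (4,8), (5,1), (5,10), (6,1), (6,2), (7,6), (9,6), (9,7).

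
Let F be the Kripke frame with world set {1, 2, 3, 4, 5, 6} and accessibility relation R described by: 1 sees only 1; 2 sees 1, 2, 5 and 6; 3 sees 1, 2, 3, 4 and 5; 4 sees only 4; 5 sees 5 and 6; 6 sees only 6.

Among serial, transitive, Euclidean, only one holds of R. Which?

serial

Serial: yes — every world has a successor (e.g. 1 R 1).
Transitive: no — 3 R 2 and 2 R 6, but not 3 R 6.
Euclidean: no — 2 R 1 and 2 R 5, but not 1 R 5.
Only serial holds.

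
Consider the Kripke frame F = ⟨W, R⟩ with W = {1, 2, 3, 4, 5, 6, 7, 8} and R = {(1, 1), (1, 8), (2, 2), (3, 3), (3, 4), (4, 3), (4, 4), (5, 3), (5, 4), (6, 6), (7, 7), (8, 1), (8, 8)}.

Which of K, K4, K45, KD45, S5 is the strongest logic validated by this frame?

KD45

Transitive (axiom 4): yes — every two-step R-path is closed by a direct edge.
Euclidean (axiom 5): yes — any two successors of a common world are R-related.
Serial (axiom D): yes — every world has a successor (e.g. 1 R 1).
Reflexive (axiom T): no — 5 is not related to itself.
So F validates K, K4, K45, KD45; S5 would additionally require R to be reflexive. The strongest is KD45.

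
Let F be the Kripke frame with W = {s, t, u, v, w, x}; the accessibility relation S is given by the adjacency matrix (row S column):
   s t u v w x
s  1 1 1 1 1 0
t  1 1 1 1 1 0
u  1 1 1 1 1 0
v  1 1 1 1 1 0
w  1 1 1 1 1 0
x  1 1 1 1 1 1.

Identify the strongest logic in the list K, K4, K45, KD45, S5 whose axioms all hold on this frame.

Transitive (axiom 4): yes — every two-step S-path is closed by a direct edge.
Euclidean (axiom 5): no — x S s and x S x, but not s S x.
Serial (axiom D): yes — every world has a successor (e.g. s S s).
Reflexive (axiom T): yes — every world is S-related to itself.
So F validates K, K4; K45 would additionally require S to be Euclidean. The strongest is K4.

K4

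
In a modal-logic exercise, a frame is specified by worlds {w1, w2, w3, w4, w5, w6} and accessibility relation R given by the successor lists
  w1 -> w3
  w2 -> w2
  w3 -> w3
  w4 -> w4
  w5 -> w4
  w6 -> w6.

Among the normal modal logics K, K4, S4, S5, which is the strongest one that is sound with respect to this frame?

K4

Transitive (axiom 4): yes — every two-step R-path is closed by a direct edge.
Reflexive (axiom T): no — w1 is not related to itself.
Euclidean (axiom 5): yes — any two successors of a common world are R-related.
So F validates K, K4; S4 would additionally require R to be reflexive. The strongest is K4.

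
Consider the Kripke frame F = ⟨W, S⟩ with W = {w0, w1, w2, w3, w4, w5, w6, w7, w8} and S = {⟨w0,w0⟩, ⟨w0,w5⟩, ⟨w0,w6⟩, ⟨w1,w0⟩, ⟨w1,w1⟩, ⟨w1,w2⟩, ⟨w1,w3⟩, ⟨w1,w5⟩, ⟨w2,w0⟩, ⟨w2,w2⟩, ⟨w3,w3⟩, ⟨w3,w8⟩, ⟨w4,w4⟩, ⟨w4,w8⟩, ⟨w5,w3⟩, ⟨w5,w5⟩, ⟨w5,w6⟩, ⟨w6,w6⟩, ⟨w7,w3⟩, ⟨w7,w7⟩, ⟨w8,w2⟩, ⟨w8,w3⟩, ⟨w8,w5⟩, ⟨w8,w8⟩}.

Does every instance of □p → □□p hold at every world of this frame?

The schema 4 characterises exactly the transitive frames.
Transitive: no — w0 S w5 and w5 S w3, but not w0 S w3.

No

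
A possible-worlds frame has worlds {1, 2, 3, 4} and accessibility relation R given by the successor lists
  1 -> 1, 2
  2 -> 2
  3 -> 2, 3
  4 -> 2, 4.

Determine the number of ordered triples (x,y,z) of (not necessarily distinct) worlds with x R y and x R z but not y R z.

Enumerating: (1,2,1), (3,2,3), (4,2,4).

3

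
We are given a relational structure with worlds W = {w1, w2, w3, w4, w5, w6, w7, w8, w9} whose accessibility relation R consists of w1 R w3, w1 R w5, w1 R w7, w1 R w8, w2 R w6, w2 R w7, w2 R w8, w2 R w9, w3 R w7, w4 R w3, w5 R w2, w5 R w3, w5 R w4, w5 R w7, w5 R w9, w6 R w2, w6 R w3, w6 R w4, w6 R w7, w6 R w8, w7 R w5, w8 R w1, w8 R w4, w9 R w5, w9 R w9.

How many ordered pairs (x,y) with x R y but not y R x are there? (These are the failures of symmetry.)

Enumerating: (w1,w3), (w1,w5), (w1,w7), (w2,w7), (w2,w8), (w2,w9), (w3,w7), (w4,w3), (w5,w2), (w5,w3), (w5,w4), (w6,w3), (w6,w4), (w6,w7), (w6,w8), (w8,w4).

16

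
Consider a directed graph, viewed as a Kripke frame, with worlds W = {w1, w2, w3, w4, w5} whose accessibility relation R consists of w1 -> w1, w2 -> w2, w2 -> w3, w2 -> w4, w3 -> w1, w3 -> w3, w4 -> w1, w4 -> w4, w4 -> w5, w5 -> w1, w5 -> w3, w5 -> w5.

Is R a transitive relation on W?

Transitive: no — w2 R w3 and w3 R w1, but not w2 R w1.

No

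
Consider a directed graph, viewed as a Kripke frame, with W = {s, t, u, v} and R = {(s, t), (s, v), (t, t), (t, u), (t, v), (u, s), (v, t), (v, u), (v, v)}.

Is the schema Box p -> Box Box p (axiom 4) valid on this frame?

The schema 4 characterises exactly the transitive frames.
Transitive: no — s R t and t R u, but not s R u.

No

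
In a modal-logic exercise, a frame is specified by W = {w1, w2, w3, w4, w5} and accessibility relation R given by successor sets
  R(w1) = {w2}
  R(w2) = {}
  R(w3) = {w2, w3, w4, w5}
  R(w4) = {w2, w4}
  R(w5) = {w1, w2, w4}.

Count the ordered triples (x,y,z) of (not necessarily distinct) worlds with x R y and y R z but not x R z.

1

Enumerating: (w3,w5,w1).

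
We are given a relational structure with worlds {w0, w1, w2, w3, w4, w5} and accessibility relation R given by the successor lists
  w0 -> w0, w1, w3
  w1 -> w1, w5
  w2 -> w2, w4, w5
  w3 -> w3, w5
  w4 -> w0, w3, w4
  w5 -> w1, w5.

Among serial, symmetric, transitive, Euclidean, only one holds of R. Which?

serial

Serial: yes — every world has a successor (e.g. w0 R w0).
Symmetric: no — w0 R w1 but not w1 R w0.
Transitive: no — w0 R w1 and w1 R w5, but not w0 R w5.
Euclidean: no — w0 R w1 and w0 R w3, but not w1 R w3.
Only serial holds.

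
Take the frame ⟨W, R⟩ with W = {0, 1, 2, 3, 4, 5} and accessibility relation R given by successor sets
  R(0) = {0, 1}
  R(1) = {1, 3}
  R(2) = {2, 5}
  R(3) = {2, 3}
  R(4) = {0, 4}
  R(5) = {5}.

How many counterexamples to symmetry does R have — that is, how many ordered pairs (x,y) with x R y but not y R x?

5

Enumerating: (0,1), (1,3), (2,5), (3,2), (4,0).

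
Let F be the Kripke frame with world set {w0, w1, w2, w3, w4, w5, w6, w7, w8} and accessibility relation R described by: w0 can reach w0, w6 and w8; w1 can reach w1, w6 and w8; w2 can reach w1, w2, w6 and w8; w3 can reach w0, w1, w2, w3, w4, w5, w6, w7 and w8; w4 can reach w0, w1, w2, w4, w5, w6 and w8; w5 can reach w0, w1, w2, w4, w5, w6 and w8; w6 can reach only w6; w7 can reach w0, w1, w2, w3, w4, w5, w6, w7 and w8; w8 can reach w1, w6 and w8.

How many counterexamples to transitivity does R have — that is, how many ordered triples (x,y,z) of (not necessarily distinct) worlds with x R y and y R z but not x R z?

Enumerating: (w0,w8,w1).

1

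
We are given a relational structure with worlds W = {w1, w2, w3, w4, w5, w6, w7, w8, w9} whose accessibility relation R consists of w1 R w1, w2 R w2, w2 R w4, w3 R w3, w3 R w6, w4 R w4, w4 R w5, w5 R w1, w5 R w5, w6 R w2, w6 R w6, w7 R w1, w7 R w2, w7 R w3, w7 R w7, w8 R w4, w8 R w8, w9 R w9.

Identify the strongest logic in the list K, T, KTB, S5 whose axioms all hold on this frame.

Reflexive (axiom T): yes — every world is R-related to itself.
Symmetric (axiom B): no — w2 R w4 but not w4 R w2.
Euclidean (axiom 5): no — w7 R w1 and w7 R w2, but not w1 R w2.
So F validates K, T; KTB would additionally require R to be symmetric. The strongest is T.

T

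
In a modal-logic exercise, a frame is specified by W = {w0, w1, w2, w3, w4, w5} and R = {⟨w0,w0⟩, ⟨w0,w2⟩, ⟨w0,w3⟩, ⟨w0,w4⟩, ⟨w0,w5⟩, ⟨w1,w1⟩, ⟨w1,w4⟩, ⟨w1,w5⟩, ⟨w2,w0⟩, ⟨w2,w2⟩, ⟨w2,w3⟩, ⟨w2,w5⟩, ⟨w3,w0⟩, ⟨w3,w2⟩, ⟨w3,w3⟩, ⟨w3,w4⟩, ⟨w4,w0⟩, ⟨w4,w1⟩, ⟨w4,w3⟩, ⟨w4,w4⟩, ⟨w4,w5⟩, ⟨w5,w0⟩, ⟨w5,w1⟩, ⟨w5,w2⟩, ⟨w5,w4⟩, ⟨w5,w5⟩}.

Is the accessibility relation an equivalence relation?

No

Reflexive: yes — every world is R-related to itself.
Symmetric: yes — every pair in R has its reverse in R.
Transitive: no — w0 R w4 and w4 R w1, but not w0 R w1.
So R is not an equivalence relation.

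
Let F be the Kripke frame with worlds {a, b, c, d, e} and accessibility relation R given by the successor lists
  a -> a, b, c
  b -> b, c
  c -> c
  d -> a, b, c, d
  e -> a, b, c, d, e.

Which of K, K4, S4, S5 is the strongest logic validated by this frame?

S4

Transitive (axiom 4): yes — every two-step R-path is closed by a direct edge.
Reflexive (axiom T): yes — every world is R-related to itself.
Euclidean (axiom 5): no — a R c and a R b, but not c R b.
So F validates K, K4, S4; S5 would additionally require R to be Euclidean. The strongest is S4.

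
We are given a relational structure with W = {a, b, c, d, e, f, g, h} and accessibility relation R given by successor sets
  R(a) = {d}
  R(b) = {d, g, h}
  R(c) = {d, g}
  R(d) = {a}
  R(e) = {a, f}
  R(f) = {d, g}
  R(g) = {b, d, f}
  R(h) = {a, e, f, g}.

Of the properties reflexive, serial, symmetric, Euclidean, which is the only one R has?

serial

Reflexive: no — a is not related to itself.
Serial: yes — every world has a successor (e.g. a R d).
Symmetric: no — b R d but not d R b.
Euclidean: no — b R d and b R g, but not d R g.
Only serial holds.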